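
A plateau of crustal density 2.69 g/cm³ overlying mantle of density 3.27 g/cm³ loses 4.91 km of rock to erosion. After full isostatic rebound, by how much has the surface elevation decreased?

Rebound u = e ρ_c/ρ_m = 4.91 km × 2.69/3.27 = 4.039 km.
Net surface drop = e − u = 4.91 km − 4.039 km = e (ρ_m − ρ_c)/ρ_m = 0.871 km.

0.871 km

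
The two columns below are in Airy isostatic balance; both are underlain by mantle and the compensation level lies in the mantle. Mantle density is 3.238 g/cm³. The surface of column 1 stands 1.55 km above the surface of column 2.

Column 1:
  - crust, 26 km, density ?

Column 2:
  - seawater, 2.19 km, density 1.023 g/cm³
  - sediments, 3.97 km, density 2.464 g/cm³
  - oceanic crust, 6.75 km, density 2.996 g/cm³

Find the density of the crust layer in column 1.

Take the compensation level at the base of the deeper column (depth z_c below the surface of column 1) and equate Σ ρ_i t_i down to z_c; mantle fills any gap and the z_c terms cancel.
Column 1: 26×ρ + (z_c − 26)×3.238
Column 2: 1.55×0 + 2.19×1.023 + 3.97×2.464 + 6.75×2.996 + (z_c − 1.55 − 12.91)×3.238
The z_c×3.238 term appears on both sides and cancels. Collect the known terms of each column as K = Σ(ρt)_known − 3.238 × (depth of known layers): K_1 = 0 − 3.238×26 = −84.188; K_2 = 32.24545 − 3.238×(1.55 + 12.91) = −14.57603.
Balance: K_1 + 26×ρ = K_2, so ρ = (K_2 − K_1)/26 = 69.612/26 = 2.68 g/cm³.

2.68 g/cm³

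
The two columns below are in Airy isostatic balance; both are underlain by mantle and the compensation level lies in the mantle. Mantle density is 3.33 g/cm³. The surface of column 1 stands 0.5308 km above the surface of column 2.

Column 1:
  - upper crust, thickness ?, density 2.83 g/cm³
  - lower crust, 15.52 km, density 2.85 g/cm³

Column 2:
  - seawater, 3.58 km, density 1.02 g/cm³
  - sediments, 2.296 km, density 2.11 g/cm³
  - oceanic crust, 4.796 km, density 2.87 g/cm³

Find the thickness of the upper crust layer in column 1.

15.2 km

Take the compensation level at the base of the deeper column (depth z_c below the surface of column 1) and equate Σ ρ_i t_i down to z_c; mantle fills any gap and the z_c terms cancel.
Column 1: x×2.83 + 15.52×2.85 + (z_c − 15.52 − x)×3.33
Column 2: 0.5308×0 + 3.58×1.02 + 2.296×2.11 + 4.796×2.87 + (z_c − 0.5308 − 10.672)×3.33
The z_c×3.33 term appears on both sides and cancels. Collect the known terms of each column as K = Σ(ρt)_known − 3.33 × (depth of known layers): K_1 = 44.232 − 3.33×15.52 = −7.4496; K_2 = 22.26068 − 3.33×(0.5308 + 10.672) = −15.044644.
Balance: K_1 − x×(3.33 − 2.83) = K_2, so x = (K_1 − K_2)/(3.33 − 2.83) = 7.59504/0.5 = 15.2 km.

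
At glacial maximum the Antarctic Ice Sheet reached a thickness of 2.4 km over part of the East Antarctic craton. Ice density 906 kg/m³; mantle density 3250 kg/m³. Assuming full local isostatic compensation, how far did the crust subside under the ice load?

0.669 km

For local isostatic compensation: the ice load ρ_ice t is balanced by mantle displaced below, ρ_m s.
s = t ρ_ice / ρ_m = 2.4 km × 906/3250 = 0.669 km.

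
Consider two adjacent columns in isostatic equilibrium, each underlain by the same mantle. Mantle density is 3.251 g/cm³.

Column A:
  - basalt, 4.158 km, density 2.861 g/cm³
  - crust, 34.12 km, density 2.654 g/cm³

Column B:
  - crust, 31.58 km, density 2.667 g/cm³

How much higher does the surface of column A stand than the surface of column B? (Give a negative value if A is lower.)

1.09 km

For any compensation level in the mantle, the mantle terms cancel and isostasy reduces to e = (Σt_A − Σt_B) − (Σ(ρt)_A − Σ(ρt)_B) / ρ_m.
Σt_A = 38.278 km; Σt_B = 31.58 km; Σ(ρt)_A = 102.450518; Σ(ρt)_B = 84.22386 (in km·g/cm³).
e = (38.278 − 31.58) − (102.450518 − 84.22386) / 3.251 = 1.09 km.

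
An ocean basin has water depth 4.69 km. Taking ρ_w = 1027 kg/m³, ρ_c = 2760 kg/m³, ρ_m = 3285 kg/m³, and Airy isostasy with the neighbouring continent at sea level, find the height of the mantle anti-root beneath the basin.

15.5 km

For local isostatic compensation: replacing crust with seawater at the top is compensated by replacing crust with mantle at the base: d (ρ_c − ρ_w) = a (ρ_m − ρ_c).
a = d (ρ_c − ρ_w)/(ρ_m − ρ_c) = 4.69 km × 1733/525 = 15.5 km.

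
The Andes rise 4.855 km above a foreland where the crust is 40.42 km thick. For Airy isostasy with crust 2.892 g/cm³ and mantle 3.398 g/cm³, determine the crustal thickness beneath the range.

73 km

Root depth r = h ρ_c / (ρ_m − ρ_c) = 4.855 km × 2.892 / 0.506 = 27.75 km.
Total thickness = T + h + r = 40.42 km + 4.855 km + 27.75 km = 73 km.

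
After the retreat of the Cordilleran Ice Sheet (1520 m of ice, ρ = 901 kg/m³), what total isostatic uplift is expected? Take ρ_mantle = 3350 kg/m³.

409 m

Removing the load lets mantle flow back in; uplift u satisfies ρ_ice t = ρ_m u.
u = t ρ_ice/ρ_m = 1520 m × 901/3350 = 409 m.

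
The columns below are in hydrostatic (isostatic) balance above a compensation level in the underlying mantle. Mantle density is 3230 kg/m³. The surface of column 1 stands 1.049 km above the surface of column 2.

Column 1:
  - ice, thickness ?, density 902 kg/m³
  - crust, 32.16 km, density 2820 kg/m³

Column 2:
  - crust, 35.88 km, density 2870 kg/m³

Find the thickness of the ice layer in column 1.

Take the compensation level at the base of the deeper column (depth z_c below the surface of column 1) and equate Σ ρ_i t_i down to z_c; mantle fills any gap and the z_c terms cancel.
Column 1: x×902 + 32.16×2820 + (z_c − 32.16 − x)×3230
Column 2: 1.049×0 + 35.88×2870 + (z_c − 1.049 − 35.88)×3230
The z_c×3230 term appears on both sides and cancels. Collect the known terms of each column as K = Σ(ρt)_known − 3230 × (depth of known layers): K_1 = 90691.2 − 3230×32.16 = −13185.6; K_2 = 102975.6 − 3230×(1.049 + 35.88) = −16305.07.
Balance: K_1 − x×(3230 − 902) = K_2, so x = (K_1 − K_2)/(3230 − 902) = 3119.47/2328 = 1.34 km.

1.34 km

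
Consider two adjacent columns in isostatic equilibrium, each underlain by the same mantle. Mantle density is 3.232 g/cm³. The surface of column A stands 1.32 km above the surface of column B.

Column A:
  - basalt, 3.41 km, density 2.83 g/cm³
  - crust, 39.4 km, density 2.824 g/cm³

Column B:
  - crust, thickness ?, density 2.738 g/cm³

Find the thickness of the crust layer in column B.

26.7 km

Take the compensation level at the base of the deeper column (depth z_c below the surface of column A) and equate Σ ρ_i t_i down to z_c; mantle fills any gap and the z_c terms cancel.
Column A: 3.41×2.83 + 39.4×2.824 + (z_c − 42.81)×3.232
Column B: 1.32×0 + x×2.738 + (z_c − 1.32 − 0 − x)×3.232
The z_c×3.232 term appears on both sides and cancels. Collect the known terms of each column as K = Σ(ρt)_known − 3.232 × (depth of known layers): K_A = 120.9159 − 3.232×42.81 = −17.44602; K_B = 0 − 3.232×(1.32 + 0) = −4.26624.
Balance: K_A = K_B − x×(3.232 − 2.738), so x = (K_B − K_A)/(3.232 − 2.738) = 13.1798/0.494 = 26.7 km.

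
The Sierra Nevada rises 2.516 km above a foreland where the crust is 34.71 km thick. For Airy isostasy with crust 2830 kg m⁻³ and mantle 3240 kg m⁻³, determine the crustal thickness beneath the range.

54.6 km

Root depth r = h ρ_c / (ρ_m − ρ_c) = 2.516 km × 2830 / 410 = 17.37 km.
Total thickness = T + h + r = 34.71 km + 2.516 km + 17.37 km = 54.6 km.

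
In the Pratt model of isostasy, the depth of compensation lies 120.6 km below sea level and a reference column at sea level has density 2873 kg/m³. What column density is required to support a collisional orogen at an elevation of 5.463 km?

Pratt balance: ρ_ref D = ρ (D + h).
ρ = ρ_ref D/(D + h) = 2873 × 120.6 km/(120.6 km + 5.463 km) = 2750 kg/m³.

2750 kg/m³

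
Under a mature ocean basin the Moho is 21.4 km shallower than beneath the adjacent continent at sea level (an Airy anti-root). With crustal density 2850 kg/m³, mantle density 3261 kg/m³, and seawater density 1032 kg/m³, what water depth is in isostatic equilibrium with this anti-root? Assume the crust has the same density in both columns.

4.84 km

Replacing a thickness d of crust by seawater at the top must be balanced by replacing crust with mantle at the base: d (ρ_c − ρ_w) = a (ρ_m − ρ_c).
d = a (ρ_m − ρ_c)/(ρ_c − ρ_w) = 21.4 km × 411/1818 = 4.84 km.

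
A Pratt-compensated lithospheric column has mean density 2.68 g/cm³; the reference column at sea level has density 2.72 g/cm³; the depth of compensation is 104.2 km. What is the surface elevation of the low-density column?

ρ_ref D = ρ (D + h) → h = D (ρ_ref − ρ)/ρ.
h = 104.2 km × (2.72 − 2.68)/2.68 = 1.56 km.

1.56 km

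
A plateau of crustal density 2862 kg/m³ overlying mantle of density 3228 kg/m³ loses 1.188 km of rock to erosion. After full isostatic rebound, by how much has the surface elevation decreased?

Rebound u = e ρ_c/ρ_m = 1.188 km × 2862/3228 = 1.053 km.
Net surface drop = e − u = 1.188 km − 1.053 km = e (ρ_m − ρ_c)/ρ_m = 0.135 km.

0.135 km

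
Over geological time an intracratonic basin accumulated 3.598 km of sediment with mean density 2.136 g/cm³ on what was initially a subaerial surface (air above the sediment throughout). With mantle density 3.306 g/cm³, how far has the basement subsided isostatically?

2.32 km

Subaerial load: s = t ρ_sed / ρ_m = 3.598 km × 2.136/3.306 = 2.32 km.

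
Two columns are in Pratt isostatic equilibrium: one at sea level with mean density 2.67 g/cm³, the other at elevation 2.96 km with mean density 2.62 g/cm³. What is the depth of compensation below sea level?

ρ_ref D = ρ (D + h) → D (ρ_ref − ρ) = ρ h.
D = ρ h/(ρ_ref − ρ) = 2.62 × 2.96 km/(2.67 − 2.62) = 155 km.

155 km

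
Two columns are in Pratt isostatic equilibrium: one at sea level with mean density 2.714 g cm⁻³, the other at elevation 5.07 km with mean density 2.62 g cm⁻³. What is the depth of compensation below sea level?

141 km

ρ_ref D = ρ (D + h) → D (ρ_ref − ρ) = ρ h.
D = ρ h/(ρ_ref − ρ) = 2.62 × 5.07 km/(2.714 − 2.62) = 141 km.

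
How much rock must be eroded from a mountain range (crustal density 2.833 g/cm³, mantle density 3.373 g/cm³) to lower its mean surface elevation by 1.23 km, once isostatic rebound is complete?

7.68 km

Net drop Δ = e − u = e − e ρ_c/ρ_m = e (ρ_m − ρ_c)/ρ_m.
e = Δ ρ_m/(ρ_m − ρ_c) = 1.23 km × 3.373/0.54 = 7.68 km.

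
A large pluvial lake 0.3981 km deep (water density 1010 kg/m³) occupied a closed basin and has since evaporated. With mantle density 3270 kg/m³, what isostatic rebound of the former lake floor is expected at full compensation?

u = d ρ_w/ρ_m = 0.3981 km × 1010/3270 = 0.123 km.

0.123 km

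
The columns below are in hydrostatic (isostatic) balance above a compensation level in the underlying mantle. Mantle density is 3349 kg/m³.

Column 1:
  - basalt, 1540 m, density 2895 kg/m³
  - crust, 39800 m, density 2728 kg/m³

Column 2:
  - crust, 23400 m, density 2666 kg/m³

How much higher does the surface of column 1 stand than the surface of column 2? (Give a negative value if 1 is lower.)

For any compensation level in the mantle, the mantle terms cancel and isostasy reduces to e = (Σt_1 − Σt_2) − (Σ(ρt)_1 − Σ(ρt)_2) / ρ_m.
Σt_1 = 41340 m; Σt_2 = 23400 m; Σ(ρt)_1 = 113032700; Σ(ρt)_2 = 62384400 (in m·kg/m³).
e = (41340 − 23400) − (113032700 − 62384400) / 3349 = 2820 m.

2820 m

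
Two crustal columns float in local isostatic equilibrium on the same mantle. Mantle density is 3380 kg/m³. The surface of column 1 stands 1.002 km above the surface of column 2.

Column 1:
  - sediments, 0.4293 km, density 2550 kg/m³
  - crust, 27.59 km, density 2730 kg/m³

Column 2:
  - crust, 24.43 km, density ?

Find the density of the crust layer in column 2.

2770 kg/m³

Take the compensation level at the base of the deeper column (depth z_c below the surface of column 1) and equate Σ ρ_i t_i down to z_c; mantle fills any gap and the z_c terms cancel.
Column 1: 0.4293×2550 + 27.59×2730 + (z_c − 28.0193)×3380
Column 2: 1.002×0 + 24.43×ρ + (z_c − 1.002 − 24.43)×3380
The z_c×3380 term appears on both sides and cancels. Collect the known terms of each column as K = Σ(ρt)_known − 3380 × (depth of known layers): K_1 = 76415.415 − 3380×28.0193 = −18289.819; K_2 = 0 − 3380×(1.002 + 24.43) = −85960.16.
Balance: K_1 = K_2 + 24.43×ρ, so ρ = (K_1 − K_2)/24.43 = 67670.3/24.43 = 2770 kg/m³.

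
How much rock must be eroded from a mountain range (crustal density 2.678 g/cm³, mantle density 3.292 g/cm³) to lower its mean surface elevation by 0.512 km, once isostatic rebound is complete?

Net drop Δ = e − u = e − e ρ_c/ρ_m = e (ρ_m − ρ_c)/ρ_m.
e = Δ ρ_m/(ρ_m − ρ_c) = 0.512 km × 3.292/0.614 = 2.75 km.

2.75 km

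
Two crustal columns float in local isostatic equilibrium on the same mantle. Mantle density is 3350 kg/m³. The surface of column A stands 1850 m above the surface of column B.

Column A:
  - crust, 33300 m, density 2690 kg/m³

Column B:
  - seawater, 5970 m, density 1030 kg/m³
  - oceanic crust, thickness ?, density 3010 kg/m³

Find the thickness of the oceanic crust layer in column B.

5680 m

Take the compensation level at the base of the deeper column (depth z_c below the surface of column A) and equate Σ ρ_i t_i down to z_c; mantle fills any gap and the z_c terms cancel.
Column A: 33300×2690 + (z_c − 33300)×3350
Column B: 1850×0 + 5970×1030 + x×3010 + (z_c − 1850 − 5970 − x)×3350
The z_c×3350 term appears on both sides and cancels. Collect the known terms of each column as K = Σ(ρt)_known − 3350 × (depth of known layers): K_A = 89577000 − 3350×33300 = −21978000; K_B = 6149100 − 3350×(1850 + 5970) = −20047900.
Balance: K_A = K_B − x×(3350 − 3010), so x = (K_B − K_A)/(3350 − 3010) = 1930100/340 = 5680 m.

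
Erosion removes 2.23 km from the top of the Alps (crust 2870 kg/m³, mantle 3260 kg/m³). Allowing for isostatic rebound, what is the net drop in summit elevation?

Rebound u = e ρ_c/ρ_m = 2.23 km × 2870/3260 = 1.963 km.
Net surface drop = e − u = 2.23 km − 1.963 km = e (ρ_m − ρ_c)/ρ_m = 0.267 km.

0.267 km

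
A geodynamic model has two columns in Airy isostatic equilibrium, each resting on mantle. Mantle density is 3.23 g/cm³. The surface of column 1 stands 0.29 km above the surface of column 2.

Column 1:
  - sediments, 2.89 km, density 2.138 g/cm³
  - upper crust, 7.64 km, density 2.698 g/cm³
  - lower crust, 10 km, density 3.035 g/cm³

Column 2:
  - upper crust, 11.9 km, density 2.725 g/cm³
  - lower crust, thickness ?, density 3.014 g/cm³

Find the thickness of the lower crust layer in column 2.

Take the compensation level at the base of the deeper column (depth z_c below the surface of column 1) and equate Σ ρ_i t_i down to z_c; mantle fills any gap and the z_c terms cancel.
Column 1: 2.89×2.138 + 7.64×2.698 + 10×3.035 + (z_c − 20.53)×3.23
Column 2: 0.29×0 + 11.9×2.725 + x×3.014 + (z_c − 0.29 − 11.9 − x)×3.23
The z_c×3.23 term appears on both sides and cancels. Collect the known terms of each column as K = Σ(ρt)_known − 3.23 × (depth of known layers): K_1 = 57.14154 − 3.23×20.53 = −9.17036; K_2 = 32.4275 − 3.23×(0.29 + 11.9) = −6.9462.
Balance: K_1 = K_2 − x×(3.23 − 3.014), so x = (K_2 − K_1)/(3.23 − 3.014) = 2.22416/0.216 = 10.3 km.

10.3 km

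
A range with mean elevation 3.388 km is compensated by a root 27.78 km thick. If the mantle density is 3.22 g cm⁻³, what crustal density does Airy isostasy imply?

2.87 g cm⁻³

ρ_c h = (ρ_m − ρ_c) r → ρ_c (h + r) = ρ_m r → ρ_c = ρ_m r / (h + r).
ρ_c = 3.22 × 27.78 km / (3.388 km + 27.78 km) = 2.87 g cm⁻³.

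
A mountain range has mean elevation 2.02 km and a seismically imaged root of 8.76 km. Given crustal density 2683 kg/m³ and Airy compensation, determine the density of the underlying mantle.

Airy balance: ρ_c h = (ρ_m − ρ_c) r → ρ_m = ρ_c (1 + h/r).
ρ_m = 2683 × (1 + 2.02 km/8.76 km) = 3300 kg/m³.

3300 kg/m³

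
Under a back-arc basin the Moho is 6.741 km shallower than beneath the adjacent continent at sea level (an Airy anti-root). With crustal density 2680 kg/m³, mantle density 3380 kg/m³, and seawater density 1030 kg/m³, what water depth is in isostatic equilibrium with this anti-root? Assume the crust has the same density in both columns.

2.86 km

Replacing a thickness d of crust by seawater at the top must be balanced by replacing crust with mantle at the base: d (ρ_c − ρ_w) = a (ρ_m − ρ_c).
d = a (ρ_m − ρ_c)/(ρ_c − ρ_w) = 6.741 km × 700/1650 = 2.86 km.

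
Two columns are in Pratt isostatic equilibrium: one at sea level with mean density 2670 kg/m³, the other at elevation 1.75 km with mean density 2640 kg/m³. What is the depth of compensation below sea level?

ρ_ref D = ρ (D + h) → D (ρ_ref − ρ) = ρ h.
D = ρ h/(ρ_ref − ρ) = 2640 × 1.75 km/(2670 − 2640) = 154 km.

154 km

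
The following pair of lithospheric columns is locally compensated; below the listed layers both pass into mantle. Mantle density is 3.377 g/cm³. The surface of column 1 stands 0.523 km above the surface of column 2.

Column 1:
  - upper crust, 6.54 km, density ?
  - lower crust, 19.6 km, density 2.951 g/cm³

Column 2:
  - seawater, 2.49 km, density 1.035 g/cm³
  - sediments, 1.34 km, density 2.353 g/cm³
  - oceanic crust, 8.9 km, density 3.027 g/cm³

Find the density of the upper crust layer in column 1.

2.81 g/cm³

Take the compensation level at the base of the deeper column (depth z_c below the surface of column 1) and equate Σ ρ_i t_i down to z_c; mantle fills any gap and the z_c terms cancel.
Column 1: 6.54×ρ + 19.6×2.951 + (z_c − 26.14)×3.377
Column 2: 0.523×0 + 2.49×1.035 + 1.34×2.353 + 8.9×3.027 + (z_c − 0.523 − 12.73)×3.377
The z_c×3.377 term appears on both sides and cancels. Collect the known terms of each column as K = Σ(ρt)_known − 3.377 × (depth of known layers): K_1 = 57.8396 − 3.377×26.14 = −30.43518; K_2 = 32.67047 − 3.377×(0.523 + 12.73) = −12.084911.
Balance: K_1 + 6.54×ρ = K_2, so ρ = (K_2 − K_1)/6.54 = 18.3503/6.54 = 2.81 g/cm³.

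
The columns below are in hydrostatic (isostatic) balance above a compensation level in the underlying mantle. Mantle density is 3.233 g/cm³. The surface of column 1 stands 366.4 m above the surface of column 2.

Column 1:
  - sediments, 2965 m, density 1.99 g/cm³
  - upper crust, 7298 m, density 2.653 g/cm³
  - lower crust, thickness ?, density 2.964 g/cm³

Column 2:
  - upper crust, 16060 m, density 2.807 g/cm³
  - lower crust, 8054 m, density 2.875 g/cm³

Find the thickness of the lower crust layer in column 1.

11100 m

Take the compensation level at the base of the deeper column (depth z_c below the surface of column 1) and equate Σ ρ_i t_i down to z_c; mantle fills any gap and the z_c terms cancel.
Column 1: 2965×1.99 + 7298×2.653 + x×2.964 + (z_c − 10263 − x)×3.233
Column 2: 366.4×0 + 16060×2.807 + 8054×2.875 + (z_c − 366.4 − 24114)×3.233
The z_c×3.233 term appears on both sides and cancels. Collect the known terms of each column as K = Σ(ρt)_known − 3.233 × (depth of known layers): K_1 = 25261.944 − 3.233×10263 = −7918.335; K_2 = 68235.67 − 3.233×(366.4 + 24114) = −10909.4632.
Balance: K_1 − x×(3.233 − 2.964) = K_2, so x = (K_1 − K_2)/(3.233 − 2.964) = 2991.13/0.269 = 11100 m.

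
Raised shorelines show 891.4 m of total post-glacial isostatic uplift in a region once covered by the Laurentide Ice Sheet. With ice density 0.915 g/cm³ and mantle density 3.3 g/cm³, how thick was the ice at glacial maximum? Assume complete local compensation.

u = t ρ_ice/ρ_m → t = u ρ_m/ρ_ice = 891.4 m × 3.3/0.915 = 3210 m.

3210 m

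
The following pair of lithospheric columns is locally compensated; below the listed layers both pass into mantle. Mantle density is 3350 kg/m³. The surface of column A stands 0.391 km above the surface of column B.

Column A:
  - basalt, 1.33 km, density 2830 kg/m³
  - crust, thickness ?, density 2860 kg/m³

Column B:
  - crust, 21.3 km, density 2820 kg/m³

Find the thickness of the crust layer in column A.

Take the compensation level at the base of the deeper column (depth z_c below the surface of column A) and equate Σ ρ_i t_i down to z_c; mantle fills any gap and the z_c terms cancel.
Column A: 1.33×2830 + x×2860 + (z_c − 1.33 − x)×3350
Column B: 0.391×0 + 21.3×2820 + (z_c − 0.391 − 21.3)×3350
The z_c×3350 term appears on both sides and cancels. Collect the known terms of each column as K = Σ(ρt)_known − 3350 × (depth of known layers): K_A = 3763.9 − 3350×1.33 = −691.6; K_B = 60066 − 3350×(0.391 + 21.3) = −12598.85.
Balance: K_A − x×(3350 − 2860) = K_B, so x = (K_A − K_B)/(3350 − 2860) = 11907.2/490 = 24.3 km.

24.3 km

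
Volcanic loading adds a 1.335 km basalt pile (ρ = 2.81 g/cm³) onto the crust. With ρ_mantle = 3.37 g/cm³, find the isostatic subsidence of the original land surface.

Subaerial loading: s = t ρ_load / ρ_m.
s = 1.335 km × 2.81/3.37 = 1.11 km.

1.11 km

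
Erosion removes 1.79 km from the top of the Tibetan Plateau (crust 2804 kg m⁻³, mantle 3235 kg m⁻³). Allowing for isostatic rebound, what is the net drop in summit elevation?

Rebound u = e ρ_c/ρ_m = 1.79 km × 2804/3235 = 1.552 km.
Net surface drop = e − u = 1.79 km − 1.552 km = e (ρ_m − ρ_c)/ρ_m = 0.238 km.

0.238 km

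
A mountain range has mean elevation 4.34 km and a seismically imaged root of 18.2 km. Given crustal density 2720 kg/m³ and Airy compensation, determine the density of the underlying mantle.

Airy balance: ρ_c h = (ρ_m − ρ_c) r → ρ_m = ρ_c (1 + h/r).
ρ_m = 2720 × (1 + 4.34 km/18.2 km) = 3370 kg/m³.

3370 kg/m³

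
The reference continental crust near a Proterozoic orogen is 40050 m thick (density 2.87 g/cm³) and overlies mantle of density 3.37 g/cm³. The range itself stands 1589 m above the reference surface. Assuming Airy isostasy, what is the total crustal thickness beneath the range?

Root depth r = h ρ_c / (ρ_m − ρ_c) = 1589 m × 2.87 / 0.5 = 9121 m.
Total thickness = T + h + r = 40050 m + 1589 m + 9121 m = 50800 m.

50800 m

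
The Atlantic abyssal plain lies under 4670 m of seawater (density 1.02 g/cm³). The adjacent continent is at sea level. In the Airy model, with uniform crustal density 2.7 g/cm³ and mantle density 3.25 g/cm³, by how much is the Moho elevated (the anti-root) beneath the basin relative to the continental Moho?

14300 m

In Airy isostatic equilibrium: replacing crust with seawater at the top is compensated by replacing crust with mantle at the base: d (ρ_c − ρ_w) = a (ρ_m − ρ_c).
a = d (ρ_c − ρ_w)/(ρ_m − ρ_c) = 4670 m × 1.68/0.55 = 14300 m.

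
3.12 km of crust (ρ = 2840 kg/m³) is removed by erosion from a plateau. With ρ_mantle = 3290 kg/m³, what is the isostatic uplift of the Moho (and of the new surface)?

Unloading: uplift u = e ρ_c/ρ_m = 3.12 km × 2840/3290 = 2.69 km.

2.69 km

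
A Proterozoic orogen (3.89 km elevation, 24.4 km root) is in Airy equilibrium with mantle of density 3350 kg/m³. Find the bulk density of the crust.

2890 kg/m³

ρ_c h = (ρ_m − ρ_c) r → ρ_c (h + r) = ρ_m r → ρ_c = ρ_m r / (h + r).
ρ_c = 3350 × 24.4 km / (3.89 km + 24.4 km) = 2890 kg/m³.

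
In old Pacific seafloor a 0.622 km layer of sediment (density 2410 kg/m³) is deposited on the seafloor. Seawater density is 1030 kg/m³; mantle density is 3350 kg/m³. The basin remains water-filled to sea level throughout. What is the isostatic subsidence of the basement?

0.37 km

Submarine loading: the sediment displaces seawater, and the subsidence is in turn flooded, so s (ρ_m − ρ_w) = t (ρ_sed − ρ_w).
s = 0.622 km × (2410 − 1030) / (3350 − 1030) = 0.37 km.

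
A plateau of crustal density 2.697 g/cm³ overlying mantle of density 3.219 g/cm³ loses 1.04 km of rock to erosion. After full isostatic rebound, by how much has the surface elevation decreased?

0.169 km

Rebound u = e ρ_c/ρ_m = 1.04 km × 2.697/3.219 = 0.8714 km.
Net surface drop = e − u = 1.04 km − 0.8714 km = e (ρ_m − ρ_c)/ρ_m = 0.169 km.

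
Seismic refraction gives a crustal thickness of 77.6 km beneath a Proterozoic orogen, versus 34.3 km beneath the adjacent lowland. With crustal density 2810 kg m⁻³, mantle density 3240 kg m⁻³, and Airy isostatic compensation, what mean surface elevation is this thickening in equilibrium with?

5.75 km

Excess crust Δ = 77.6 km − 34.3 km = 43.3 km, split between elevation h and root r with h + r = Δ.
Airy balance ρ_c h = (ρ_m − ρ_c) r gives r = h ρ_c/(ρ_m − ρ_c), so h (1 + ρ_c/(ρ_m − ρ_c)) = Δ, i.e. h = Δ (ρ_m − ρ_c)/ρ_m.
h = 43.3 km × 430/3240 = 5.75 km.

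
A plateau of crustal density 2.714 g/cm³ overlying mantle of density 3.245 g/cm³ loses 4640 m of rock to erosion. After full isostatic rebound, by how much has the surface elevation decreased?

759 m

Rebound u = e ρ_c/ρ_m = 4640 m × 2.714/3.245 = 3881 m.
Net surface drop = e − u = 4640 m − 3881 m = e (ρ_m − ρ_c)/ρ_m = 759 m.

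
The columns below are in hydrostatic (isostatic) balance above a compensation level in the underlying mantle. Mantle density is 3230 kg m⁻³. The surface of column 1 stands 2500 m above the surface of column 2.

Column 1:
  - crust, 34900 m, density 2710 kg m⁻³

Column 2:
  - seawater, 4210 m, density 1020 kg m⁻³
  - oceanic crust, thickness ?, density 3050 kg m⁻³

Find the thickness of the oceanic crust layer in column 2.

4270 m

Take the compensation level at the base of the deeper column (depth z_c below the surface of column 1) and equate Σ ρ_i t_i down to z_c; mantle fills any gap and the z_c terms cancel.
Column 1: 34900×2710 + (z_c − 34900)×3230
Column 2: 2500×0 + 4210×1020 + x×3050 + (z_c − 2500 − 4210 − x)×3230
The z_c×3230 term appears on both sides and cancels. Collect the known terms of each column as K = Σ(ρt)_known − 3230 × (depth of known layers): K_1 = 94579000 − 3230×34900 = −18148000; K_2 = 4294200 − 3230×(2500 + 4210) = −17379100.
Balance: K_1 = K_2 − x×(3230 − 3050), so x = (K_2 − K_1)/(3230 − 3050) = 768900/180 = 4270 m.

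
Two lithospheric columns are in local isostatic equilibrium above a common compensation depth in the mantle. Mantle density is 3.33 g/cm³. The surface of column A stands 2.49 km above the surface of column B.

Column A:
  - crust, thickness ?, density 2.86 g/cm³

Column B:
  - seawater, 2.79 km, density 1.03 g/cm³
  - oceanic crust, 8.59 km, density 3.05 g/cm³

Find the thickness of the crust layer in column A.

Take the compensation level at the base of the deeper column (depth z_c below the surface of column A) and equate Σ ρ_i t_i down to z_c; mantle fills any gap and the z_c terms cancel.
Column A: x×2.86 + (z_c − 0 − x)×3.33
Column B: 2.49×0 + 2.79×1.03 + 8.59×3.05 + (z_c − 2.49 − 11.38)×3.33
The z_c×3.33 term appears on both sides and cancels. Collect the known terms of each column as K = Σ(ρt)_known − 3.33 × (depth of known layers): K_A = 0 − 3.33×0 = 0; K_B = 29.0732 − 3.33×(2.49 + 11.38) = −17.1139.
Balance: K_A − x×(3.33 − 2.86) = K_B, so x = (K_A − K_B)/(3.33 − 2.86) = 17.1139/0.47 = 36.4 km.

36.4 km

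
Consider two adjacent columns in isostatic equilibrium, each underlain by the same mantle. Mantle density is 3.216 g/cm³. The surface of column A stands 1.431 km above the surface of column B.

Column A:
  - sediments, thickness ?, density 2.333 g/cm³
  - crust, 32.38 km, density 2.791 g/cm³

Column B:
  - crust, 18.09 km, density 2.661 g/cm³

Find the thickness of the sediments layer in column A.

0.997 km

Take the compensation level at the base of the deeper column (depth z_c below the surface of column A) and equate Σ ρ_i t_i down to z_c; mantle fills any gap and the z_c terms cancel.
Column A: x×2.333 + 32.38×2.791 + (z_c − 32.38 − x)×3.216
Column B: 1.431×0 + 18.09×2.661 + (z_c − 1.431 − 18.09)×3.216
The z_c×3.216 term appears on both sides and cancels. Collect the known terms of each column as K = Σ(ρt)_known − 3.216 × (depth of known layers): K_A = 90.37258 − 3.216×32.38 = −13.7615; K_B = 48.13749 − 3.216×(1.431 + 18.09) = −14.642046.
Balance: K_A − x×(3.216 − 2.333) = K_B, so x = (K_A − K_B)/(3.216 − 2.333) = 0.880546/0.883 = 0.997 km.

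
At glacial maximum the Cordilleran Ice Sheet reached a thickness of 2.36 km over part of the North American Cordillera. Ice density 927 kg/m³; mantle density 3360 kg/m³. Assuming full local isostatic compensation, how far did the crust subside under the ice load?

In Airy isostatic equilibrium: the ice load ρ_ice t is balanced by mantle displaced below, ρ_m s.
s = t ρ_ice / ρ_m = 2.36 km × 927/3360 = 0.651 km.

0.651 km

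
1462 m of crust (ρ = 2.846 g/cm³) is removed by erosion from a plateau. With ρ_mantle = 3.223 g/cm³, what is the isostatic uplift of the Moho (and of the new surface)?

1290 m

Unloading: uplift u = e ρ_c/ρ_m = 1462 m × 2.846/3.223 = 1290 m.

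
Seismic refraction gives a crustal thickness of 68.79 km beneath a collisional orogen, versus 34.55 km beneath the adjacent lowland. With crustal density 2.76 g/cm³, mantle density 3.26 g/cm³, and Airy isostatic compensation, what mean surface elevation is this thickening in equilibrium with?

5.25 km

Excess crust Δ = 68.79 km − 34.55 km = 34.24 km, split between elevation h and root r with h + r = Δ.
Airy balance ρ_c h = (ρ_m − ρ_c) r gives r = h ρ_c/(ρ_m − ρ_c), so h (1 + ρ_c/(ρ_m − ρ_c)) = Δ, i.e. h = Δ (ρ_m − ρ_c)/ρ_m.
h = 34.24 km × 0.5/3.26 = 5.25 km.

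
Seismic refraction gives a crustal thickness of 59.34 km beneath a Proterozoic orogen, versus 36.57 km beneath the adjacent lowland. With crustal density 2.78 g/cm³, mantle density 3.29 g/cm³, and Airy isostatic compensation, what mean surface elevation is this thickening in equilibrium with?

Excess crust Δ = 59.34 km − 36.57 km = 22.77 km, split between elevation h and root r with h + r = Δ.
Airy balance ρ_c h = (ρ_m − ρ_c) r gives r = h ρ_c/(ρ_m − ρ_c), so h (1 + ρ_c/(ρ_m − ρ_c)) = Δ, i.e. h = Δ (ρ_m − ρ_c)/ρ_m.
h = 22.77 km × 0.51/3.29 = 3.53 km.

3.53 km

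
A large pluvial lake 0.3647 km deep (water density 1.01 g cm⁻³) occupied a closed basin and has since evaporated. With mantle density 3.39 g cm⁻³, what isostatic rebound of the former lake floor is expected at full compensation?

u = d ρ_w/ρ_m = 0.3647 km × 1.01/3.39 = 0.109 km.

0.109 km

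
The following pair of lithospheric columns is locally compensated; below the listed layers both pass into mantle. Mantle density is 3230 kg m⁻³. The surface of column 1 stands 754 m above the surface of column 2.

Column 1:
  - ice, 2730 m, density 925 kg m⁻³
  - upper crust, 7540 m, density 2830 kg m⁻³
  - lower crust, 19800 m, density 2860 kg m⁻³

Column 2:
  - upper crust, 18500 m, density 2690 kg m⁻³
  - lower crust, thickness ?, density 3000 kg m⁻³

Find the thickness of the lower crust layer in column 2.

Take the compensation level at the base of the deeper column (depth z_c below the surface of column 1) and equate Σ ρ_i t_i down to z_c; mantle fills any gap and the z_c terms cancel.
Column 1: 2730×925 + 7540×2830 + 19800×2860 + (z_c − 30070)×3230
Column 2: 754×0 + 18500×2690 + x×3000 + (z_c − 754 − 18500 − x)×3230
The z_c×3230 term appears on both sides and cancels. Collect the known terms of each column as K = Σ(ρt)_known − 3230 × (depth of known layers): K_1 = 80491450 − 3230×30070 = −16634650; K_2 = 49765000 − 3230×(754 + 18500) = −12425420.
Balance: K_1 = K_2 − x×(3230 − 3000), so x = (K_2 − K_1)/(3230 − 3000) = 4209230/230 = 18300 m.

18300 m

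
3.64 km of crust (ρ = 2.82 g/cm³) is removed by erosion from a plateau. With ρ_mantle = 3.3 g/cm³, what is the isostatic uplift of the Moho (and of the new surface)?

3.11 km

Unloading: uplift u = e ρ_c/ρ_m = 3.64 km × 2.82/3.3 = 3.11 km.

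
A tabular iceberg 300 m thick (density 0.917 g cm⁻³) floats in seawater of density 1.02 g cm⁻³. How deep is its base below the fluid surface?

270 m

Draft d = t ρ_obj/ρ_fluid = 300 m × 0.917/1.02 = 270 m.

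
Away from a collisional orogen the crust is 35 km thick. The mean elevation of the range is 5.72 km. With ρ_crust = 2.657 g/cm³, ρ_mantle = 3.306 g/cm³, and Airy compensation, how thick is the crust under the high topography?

64.1 km

Root depth r = h ρ_c / (ρ_m − ρ_c) = 5.72 km × 2.657 / 0.649 = 23.42 km.
Total thickness = T + h + r = 35 km + 5.72 km + 23.42 km = 64.1 km.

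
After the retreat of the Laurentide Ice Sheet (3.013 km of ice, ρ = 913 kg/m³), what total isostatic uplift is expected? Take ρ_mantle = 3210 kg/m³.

Removing the load lets mantle flow back in; uplift u satisfies ρ_ice t = ρ_m u.
u = t ρ_ice/ρ_m = 3.013 km × 913/3210 = 0.857 km.

0.857 km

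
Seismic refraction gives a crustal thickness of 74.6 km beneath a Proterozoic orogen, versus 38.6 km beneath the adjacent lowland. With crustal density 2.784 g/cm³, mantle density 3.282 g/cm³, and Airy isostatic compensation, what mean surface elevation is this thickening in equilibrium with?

Excess crust Δ = 74.6 km − 38.6 km = 36 km, split between elevation h and root r with h + r = Δ.
Airy balance ρ_c h = (ρ_m − ρ_c) r gives r = h ρ_c/(ρ_m − ρ_c), so h (1 + ρ_c/(ρ_m − ρ_c)) = Δ, i.e. h = Δ (ρ_m − ρ_c)/ρ_m.
h = 36 km × 0.498/3.282 = 5.46 km.

5.46 km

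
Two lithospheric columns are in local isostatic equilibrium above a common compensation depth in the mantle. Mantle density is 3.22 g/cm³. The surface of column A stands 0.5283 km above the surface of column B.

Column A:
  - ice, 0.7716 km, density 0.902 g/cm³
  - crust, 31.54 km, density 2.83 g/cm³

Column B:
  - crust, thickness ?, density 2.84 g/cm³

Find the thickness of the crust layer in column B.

Take the compensation level at the base of the deeper column (depth z_c below the surface of column A) and equate Σ ρ_i t_i down to z_c; mantle fills any gap and the z_c terms cancel.
Column A: 0.7716×0.902 + 31.54×2.83 + (z_c − 32.3116)×3.22
Column B: 0.5283×0 + x×2.84 + (z_c − 0.5283 − 0 − x)×3.22
The z_c×3.22 term appears on both sides and cancels. Collect the known terms of each column as K = Σ(ρt)_known − 3.22 × (depth of known layers): K_A = 89.9541832 − 3.22×32.3116 = −14.0891688; K_B = 0 − 3.22×(0.5283 + 0) = −1.701126.
Balance: K_A = K_B − x×(3.22 − 2.84), so x = (K_B − K_A)/(3.22 − 2.84) = 12.388/0.38 = 32.6 km.

32.6 km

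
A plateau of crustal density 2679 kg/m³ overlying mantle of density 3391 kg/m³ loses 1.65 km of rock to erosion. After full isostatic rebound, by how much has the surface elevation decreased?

Rebound u = e ρ_c/ρ_m = 1.65 km × 2679/3391 = 1.304 km.
Net surface drop = e − u = 1.65 km − 1.304 km = e (ρ_m − ρ_c)/ρ_m = 0.346 km.

0.346 km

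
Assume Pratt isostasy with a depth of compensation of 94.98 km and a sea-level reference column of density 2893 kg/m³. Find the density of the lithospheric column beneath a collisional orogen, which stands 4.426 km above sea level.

Pratt balance: ρ_ref D = ρ (D + h).
ρ = ρ_ref D/(D + h) = 2893 × 94.98 km/(94.98 km + 4.426 km) = 2760 kg/m³.

2760 kg/m³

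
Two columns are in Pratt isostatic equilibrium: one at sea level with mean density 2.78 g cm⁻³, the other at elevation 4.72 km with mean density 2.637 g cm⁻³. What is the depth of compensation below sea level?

87 km

ρ_ref D = ρ (D + h) → D (ρ_ref − ρ) = ρ h.
D = ρ h/(ρ_ref − ρ) = 2.637 × 4.72 km/(2.78 − 2.637) = 87 km.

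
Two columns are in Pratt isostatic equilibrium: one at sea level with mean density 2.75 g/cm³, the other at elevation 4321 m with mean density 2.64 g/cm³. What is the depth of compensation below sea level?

ρ_ref D = ρ (D + h) → D (ρ_ref − ρ) = ρ h.
D = ρ h/(ρ_ref − ρ) = 2.64 × 4321 m/(2.75 − 2.64) = 104000 m.

104000 m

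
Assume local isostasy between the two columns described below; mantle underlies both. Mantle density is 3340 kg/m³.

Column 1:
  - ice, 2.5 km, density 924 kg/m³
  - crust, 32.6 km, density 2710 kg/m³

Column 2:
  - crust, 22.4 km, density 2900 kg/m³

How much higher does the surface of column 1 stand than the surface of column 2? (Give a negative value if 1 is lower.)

5.01 km

For any compensation level in the mantle, the mantle terms cancel and isostasy reduces to e = (Σt_1 − Σt_2) − (Σ(ρt)_1 − Σ(ρt)_2) / ρ_m.
Σt_1 = 35.1 km; Σt_2 = 22.4 km; Σ(ρt)_1 = 90656; Σ(ρt)_2 = 64960 (in km·kg/m³).
e = (35.1 − 22.4) − (90656 − 64960) / 3340 = 5.01 km.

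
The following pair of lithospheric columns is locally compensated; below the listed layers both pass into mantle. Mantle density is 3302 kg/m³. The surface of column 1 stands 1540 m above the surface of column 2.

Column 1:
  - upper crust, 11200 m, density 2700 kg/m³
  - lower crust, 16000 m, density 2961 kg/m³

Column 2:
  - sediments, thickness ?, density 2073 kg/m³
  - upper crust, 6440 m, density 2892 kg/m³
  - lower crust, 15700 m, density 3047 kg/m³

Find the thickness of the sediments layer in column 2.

Take the compensation level at the base of the deeper column (depth z_c below the surface of column 1) and equate Σ ρ_i t_i down to z_c; mantle fills any gap and the z_c terms cancel.
Column 1: 11200×2700 + 16000×2961 + (z_c − 27200)×3302
Column 2: 1540×0 + x×2073 + 6440×2892 + 15700×3047 + (z_c − 1540 − 22140 − x)×3302
The z_c×3302 term appears on both sides and cancels. Collect the known terms of each column as K = Σ(ρt)_known − 3302 × (depth of known layers): K_1 = 77616000 − 3302×27200 = −12198400; K_2 = 66462380 − 3302×(1540 + 22140) = −11728980.
Balance: K_1 = K_2 − x×(3302 − 2073), so x = (K_2 − K_1)/(3302 − 2073) = 469420/1229 = 382 m.

382 m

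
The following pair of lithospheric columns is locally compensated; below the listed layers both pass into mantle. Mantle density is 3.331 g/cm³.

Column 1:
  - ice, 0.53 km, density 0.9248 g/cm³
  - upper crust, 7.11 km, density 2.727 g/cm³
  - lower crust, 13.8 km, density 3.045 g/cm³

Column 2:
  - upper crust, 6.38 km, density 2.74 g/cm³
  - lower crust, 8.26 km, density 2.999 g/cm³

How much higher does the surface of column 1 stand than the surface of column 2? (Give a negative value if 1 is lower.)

For any compensation level in the mantle, the mantle terms cancel and isostasy reduces to e = (Σt_1 − Σt_2) − (Σ(ρt)_1 − Σ(ρt)_2) / ρ_m.
Σt_1 = 21.44 km; Σt_2 = 14.64 km; Σ(ρt)_1 = 61.900114; Σ(ρt)_2 = 42.25294 (in km·g/cm³).
e = (21.44 − 14.64) − (61.900114 − 42.25294) / 3.331 = 0.902 km.

0.902 km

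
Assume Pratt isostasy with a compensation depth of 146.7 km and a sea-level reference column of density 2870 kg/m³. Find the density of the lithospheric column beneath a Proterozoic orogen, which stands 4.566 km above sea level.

2780 kg/m³

Pratt balance: ρ_ref D = ρ (D + h).
ρ = ρ_ref D/(D + h) = 2870 × 146.7 km/(146.7 km + 4.566 km) = 2780 kg/m³.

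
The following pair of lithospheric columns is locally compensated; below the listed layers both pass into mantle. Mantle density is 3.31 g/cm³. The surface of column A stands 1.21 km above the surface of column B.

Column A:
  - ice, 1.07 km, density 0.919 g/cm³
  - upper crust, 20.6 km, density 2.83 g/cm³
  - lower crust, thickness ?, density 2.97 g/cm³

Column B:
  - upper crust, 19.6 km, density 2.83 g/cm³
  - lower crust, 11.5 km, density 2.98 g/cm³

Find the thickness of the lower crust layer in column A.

14 km

Take the compensation level at the base of the deeper column (depth z_c below the surface of column A) and equate Σ ρ_i t_i down to z_c; mantle fills any gap and the z_c terms cancel.
Column A: 1.07×0.919 + 20.6×2.83 + x×2.97 + (z_c − 21.67 − x)×3.31
Column B: 1.21×0 + 19.6×2.83 + 11.5×2.98 + (z_c − 1.21 − 31.1)×3.31
The z_c×3.31 term appears on both sides and cancels. Collect the known terms of each column as K = Σ(ρt)_known − 3.31 × (depth of known layers): K_A = 59.28133 − 3.31×21.67 = −12.44637; K_B = 89.738 − 3.31×(1.21 + 31.1) = −17.2081.
Balance: K_A − x×(3.31 − 2.97) = K_B, so x = (K_A − K_B)/(3.31 − 2.97) = 4.76173/0.34 = 14 km.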